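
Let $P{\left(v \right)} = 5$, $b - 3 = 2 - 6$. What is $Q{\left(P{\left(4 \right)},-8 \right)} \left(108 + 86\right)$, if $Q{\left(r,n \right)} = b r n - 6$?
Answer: $6596$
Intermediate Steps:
$b = -1$ ($b = 3 + \left(2 - 6\right) = 3 - 4 = -1$)
$Q{\left(r,n \right)} = -6 - n r$ ($Q{\left(r,n \right)} = - r n - 6 = - n r - 6 = -6 - n r$)
$Q{\left(P{\left(4 \right)},-8 \right)} \left(108 + 86\right) = \left(-6 - \left(-8\right) 5\right) \left(108 + 86\right) = \left(-6 + 40\right) 194 = 34 \cdot 194 = 6596$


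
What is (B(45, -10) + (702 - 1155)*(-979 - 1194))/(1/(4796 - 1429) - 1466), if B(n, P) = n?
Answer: -3314521938/4936021 ≈ -671.50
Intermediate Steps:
(B(45, -10) + (702 - 1155)*(-979 - 1194))/(1/(4796 - 1429) - 1466) = (45 + (702 - 1155)*(-979 - 1194))/(1/(4796 - 1429) - 1466) = (45 - 453*(-2173))/(1/3367 - 1466) = (45 + 984369)/(1/3367 - 1466) = 984414/(-4936021/3367) = 984414*(-3367/4936021) = -3314521938/4936021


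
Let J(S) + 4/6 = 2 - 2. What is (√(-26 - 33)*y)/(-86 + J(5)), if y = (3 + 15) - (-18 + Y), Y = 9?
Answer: -81*I*√59/260 ≈ -2.393*I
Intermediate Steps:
J(S) = -⅔ (J(S) = -⅔ + (2 - 2) = -⅔ + 0 = -⅔)
y = 27 (y = (3 + 15) - (-18 + 9) = 18 - 1*(-9) = 18 + 9 = 27)
(√(-26 - 33)*y)/(-86 + J(5)) = (√(-26 - 33)*27)/(-86 - ⅔) = (√(-59)*27)/(-260/3) = ((I*√59)*27)*(-3/260) = (27*I*√59)*(-3/260) = -81*I*√59/260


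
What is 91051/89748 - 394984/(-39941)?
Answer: 39085692023/3584624868 ≈ 10.904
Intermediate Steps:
91051/89748 - 394984/(-39941) = 91051*(1/89748) - 394984*(-1/39941) = 91051/89748 + 394984/39941 = 39085692023/3584624868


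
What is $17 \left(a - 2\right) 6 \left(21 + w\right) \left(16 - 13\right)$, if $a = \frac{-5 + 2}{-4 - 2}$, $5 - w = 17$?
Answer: $-4131$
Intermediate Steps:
$w = -12$ ($w = 5 - 17 = -12$)
$a = \frac{1}{2}$ ($a = - \frac{3}{-6} = \left(-3\right) \left(- \frac{1}{6}\right) = \frac{1}{2} \approx 0.5$)
$17 \left(a - 2\right) 6 \left(21 + w\right) \left(16 - 13\right) = 17 \left(\frac{1}{2} - 2\right) 6 \left(21 - 12\right) \left(16 - 13\right) = 17 \left(\left(- \frac{3}{2}\right) 6\right) 9 \cdot 3 = 17 \left(-9\right) 27 = \left(-153\right) 27 = -4131$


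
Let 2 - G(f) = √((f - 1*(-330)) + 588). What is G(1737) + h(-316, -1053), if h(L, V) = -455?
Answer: -453 - 3*√295 ≈ -504.53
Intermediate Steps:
G(f) = 2 - √(918 + f) (G(f) = 2 - √((f - 1*(-330)) + 588) = 2 - √((f + 330) + 588) = 2 - √((330 + f) + 588) = 2 - √(918 + f))
G(1737) + h(-316, -1053) = (2 - √(918 + 1737)) - 455 = (2 - √2655) - 455 = (2 - 3*√295) - 455 = -453 - 3*√295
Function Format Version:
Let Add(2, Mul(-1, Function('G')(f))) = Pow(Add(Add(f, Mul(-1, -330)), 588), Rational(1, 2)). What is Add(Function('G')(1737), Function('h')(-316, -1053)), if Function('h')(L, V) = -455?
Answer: Add(-453, Mul(-3, Pow(295, Rational(1, 2)))) ≈ -504.53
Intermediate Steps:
Function('G')(f) = Add(2, Mul(-1, Pow(Add(918, f), Rational(1, 2)))) (Function('G')(f) = Add(2, Mul(-1, Pow(Add(Add(f, Mul(-1, -330)), 588), Rational(1, 2)))) = Add(2, Mul(-1, Pow(Add(Add(f, 330), 588), Rational(1, 2)))) = Add(2, Mul(-1, Pow(Add(Add(330, f), 588), Rational(1, 2)))) = Add(2, Mul(-1, Pow(Add(918, f), Rational(1, 2)))))
Add(Function('G')(1737), Function('h')(-316, -1053)) = Add(Add(2, Mul(-1, Pow(Add(918, 1737), Rational(1, 2)))), -455) = Add(Add(2, Mul(-1, Pow(2655, Rational(1, 2)))), -455) = Add(Add(2, Mul(-1, Mul(3, Pow(295, Rational(1, 2))))), -455) = Add(Add(2, Mul(-3, Pow(295, Rational(1, 2)))), -455) = Add(-453, Mul(-3, Pow(295, Rational(1, 2))))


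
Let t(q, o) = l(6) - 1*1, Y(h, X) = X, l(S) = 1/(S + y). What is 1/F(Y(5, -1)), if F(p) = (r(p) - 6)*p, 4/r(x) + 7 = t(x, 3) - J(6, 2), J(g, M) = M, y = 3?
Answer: 89/570 ≈ 0.15614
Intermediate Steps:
l(S) = 1/(3 + S) (l(S) = 1/(S + 3) = 1/(3 + S))
t(q, o) = -8/9 (t(q, o) = 1/(3 + 6) - 1*1 = 1/9 - 1 = -8/9)
r(x) = -36/89 (r(x) = 4/(-7 + (-8/9 - 1*2)) = 4/(-7 + (-8/9 - 2)) = 4/(-7 - 26/9) = 4/(-89/9) = 4*(-9/89) = -36/89)
F(p) = -570*p/89 (F(p) = (-36/89 - 6)*p = -570*p/89)
1/F(Y(5, -1)) = 1/(-570/89*(-1)) = 1/(570/89) = 89/570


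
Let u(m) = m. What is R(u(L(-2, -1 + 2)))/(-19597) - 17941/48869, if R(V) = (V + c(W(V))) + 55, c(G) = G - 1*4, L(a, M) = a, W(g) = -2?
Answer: -353886620/957685793 ≈ -0.36952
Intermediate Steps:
c(G) = -4 + G (c(G) = G - 4 = -4 + G)
R(V) = 49 + V (R(V) = (V + (-4 - 2)) + 55 = (V - 6) + 55 = (-6 + V) + 55 = 49 + V)
R(u(L(-2, -1 + 2)))/(-19597) - 17941/48869 = (49 - 2)/(-19597) - 17941/48869 = 47*(-1/19597) - 17941*1/48869 = -47/19597 - 17941/48869 = -353886620/957685793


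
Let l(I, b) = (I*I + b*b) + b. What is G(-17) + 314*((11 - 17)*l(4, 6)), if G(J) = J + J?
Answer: -109306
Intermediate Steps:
l(I, b) = b + I**2 + b**2 (l(I, b) = (I**2 + b**2) + b = b + I**2 + b**2)
G(J) = 2*J
G(-17) + 314*((11 - 17)*l(4, 6)) = 2*(-17) + 314*((11 - 17)*(6 + 4**2 + 6**2)) = -34 + 314*(-6*(6 + 16 + 36)) = -34 + 314*(-6*58) = -34 + 314*(-348) = -34 - 109272 = -109306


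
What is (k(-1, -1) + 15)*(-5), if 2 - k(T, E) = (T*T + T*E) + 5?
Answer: -50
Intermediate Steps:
k(T, E) = -3 - T² - E*T (k(T, E) = 2 - ((T*T + T*E) + 5) = 2 - ((T² + E*T) + 5) = 2 - (5 + T² + E*T) = 2 + (-5 - T² - E*T) = -3 - T² - E*T)
(k(-1, -1) + 15)*(-5) = ((-3 - 1*(-1)² - 1*(-1)*(-1)) + 15)*(-5) = ((-3 - 1*1 - 1) + 15)*(-5) = ((-3 - 1 - 1) + 15)*(-5) = (-5 + 15)*(-5) = 10*(-5) = -50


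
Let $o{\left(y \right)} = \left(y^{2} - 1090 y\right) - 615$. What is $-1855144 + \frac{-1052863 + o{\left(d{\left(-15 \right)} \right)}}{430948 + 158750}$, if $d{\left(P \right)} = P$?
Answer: $- \frac{1093975743415}{589698} \approx -1.8551 \cdot 10^{6}$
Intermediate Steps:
$o{\left(y \right)} = -615 + y^{2} - 1090 y$
$-1855144 + \frac{-1052863 + o{\left(d{\left(-15 \right)} \right)}}{430948 + 158750} = -1855144 + \frac{-1052863 - \left(-15735 - 225\right)}{430948 + 158750} = -1855144 + \frac{-1052863 + \left(-615 + 225 + 16350\right)}{589698} = -1855144 + \left(-1052863 + 15960\right) \frac{1}{589698} = -1855144 - \frac{1036903}{589698} = - \frac{1093975743415}{589698}$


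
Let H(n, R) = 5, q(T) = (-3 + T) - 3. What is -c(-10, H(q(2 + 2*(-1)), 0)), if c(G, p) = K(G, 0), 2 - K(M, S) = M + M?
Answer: -22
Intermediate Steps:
q(T) = -6 + T
K(M, S) = 2 - 2*M (K(M, S) = 2 - (M + M) = 2 - 2*M)
c(G, p) = 2 - 2*G
-c(-10, H(q(2 + 2*(-1)), 0)) = -(2 - 2*(-10)) = -(2 + 20) = -1*22 = -22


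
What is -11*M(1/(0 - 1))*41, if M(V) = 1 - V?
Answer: -902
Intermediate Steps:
-11*M(1/(0 - 1))*41 = -11*(1 - 1/(0 - 1))*41 = -11*(1 - 1/(-1))*41 = -11*(1 - 1*(-1))*41 = -11*(1 + 1)*41 = -11*2*41 = -22*41 = -902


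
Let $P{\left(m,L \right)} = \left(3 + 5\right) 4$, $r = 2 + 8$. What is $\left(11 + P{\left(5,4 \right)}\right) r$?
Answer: $430$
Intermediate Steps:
$r = 10$
$P{\left(m,L \right)} = 32$ ($P{\left(m,L \right)} = 8 \cdot 4 = 32$)
$\left(11 + P{\left(5,4 \right)}\right) r = \left(11 + 32\right) 10 = 43 \cdot 10 = 430$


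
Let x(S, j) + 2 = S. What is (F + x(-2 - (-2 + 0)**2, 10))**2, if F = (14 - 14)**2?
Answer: 64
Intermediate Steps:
x(S, j) = -2 + S
F = 0 (F = 0**2 = 0)
(F + x(-2 - (-2 + 0)**2, 10))**2 = (0 + (-2 + (-2 - (-2 + 0)**2)))**2 = (0 + (-2 + (-2 - 1*(-2)**2)))**2 = (0 + (-2 + (-2 - 1*4)))**2 = (0 + (-2 + (-2 - 4)))**2 = (0 + (-2 - 6))**2 = (0 - 8)**2 = (-8)**2 = 64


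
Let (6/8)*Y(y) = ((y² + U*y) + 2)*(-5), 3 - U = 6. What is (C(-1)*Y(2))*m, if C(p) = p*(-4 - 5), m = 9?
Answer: 0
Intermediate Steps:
U = -3 (U = 3 - 1*6 = 3 - 6 = -3)
Y(y) = -40/3 + 20*y - 20*y²/3 (Y(y) = 4*(((y² - 3*y) + 2)*(-5))/3 = 4*((2 + y² - 3*y)*(-5))/3 = 4*(-10 - 5*y² + 15*y)/3 = -40/3 + 20*y - 20*y²/3)
C(p) = -9*p (C(p) = p*(-9) = -9*p)
(C(-1)*Y(2))*m = ((-9*(-1))*(-40/3 + 20*2 - 20/3*2²))*9 = (9*(-40/3 + 40 - 20/3*4))*9 = (9*(-40/3 + 40 - 80/3))*9 = (9*0)*9 = 0*9 = 0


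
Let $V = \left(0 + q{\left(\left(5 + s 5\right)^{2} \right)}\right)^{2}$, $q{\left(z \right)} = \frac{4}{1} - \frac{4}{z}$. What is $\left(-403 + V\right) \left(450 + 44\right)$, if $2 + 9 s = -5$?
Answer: $- \frac{124247916}{625} \approx -1.988 \cdot 10^{5}$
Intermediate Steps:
$s = - \frac{7}{9}$ ($s = - \frac{2}{9} + \frac{1}{9} \left(-5\right) = - \frac{2}{9} - \frac{5}{9} = - \frac{7}{9} \approx -0.77778$)
$q{\left(z \right)} = 4 - \frac{4}{z}$ ($q{\left(z \right)} = 4 \cdot 1 - \frac{4}{z} = 4 - \frac{4}{z}$)
$V = \frac{361}{625}$ ($V = \left(0 + \left(4 - \frac{4}{\left(5 - \frac{35}{9}\right)^{2}}\right)\right)^{2} = \left(0 + \left(4 - \frac{4}{\left(\frac{10}{9}\right)^{2}}\right)\right)^{2} = \left(0 + \left(4 - \frac{4}{\frac{100}{81}}\right)\right)^{2} = \left(0 + \left(4 - \frac{81}{25}\right)\right)^{2} = \left(0 + \frac{19}{25}\right)^{2} = \left(\frac{19}{25}\right)^{2} = \frac{361}{625} \approx 0.5776$)
$\left(-403 + V\right) \left(450 + 44\right) = \left(-403 + \frac{361}{625}\right) \left(450 + 44\right) = \left(- \frac{251514}{625}\right) 494 = - \frac{124247916}{625}$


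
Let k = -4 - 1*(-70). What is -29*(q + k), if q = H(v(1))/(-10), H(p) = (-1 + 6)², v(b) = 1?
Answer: -3683/2 ≈ -1841.5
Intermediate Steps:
H(p) = 25 (H(p) = 5² = 25)
q = -5/2 (q = 25/(-10) = 25*(-⅒) = -5/2 ≈ -2.5000)
k = 66 (k = -4 + 70 = 66)
-29*(q + k) = -29*(-5/2 + 66) = -29*127/2 = -3683/2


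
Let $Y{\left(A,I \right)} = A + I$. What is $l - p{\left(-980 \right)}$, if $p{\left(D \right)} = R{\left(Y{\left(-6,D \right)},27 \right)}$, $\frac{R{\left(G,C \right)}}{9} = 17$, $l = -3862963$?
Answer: $-3863116$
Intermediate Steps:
$R{\left(G,C \right)} = 153$ ($R{\left(G,C \right)} = 9 \cdot 17 = 153$)
$p{\left(D \right)} = 153$
$l - p{\left(-980 \right)} = -3862963 - 153 = -3863116$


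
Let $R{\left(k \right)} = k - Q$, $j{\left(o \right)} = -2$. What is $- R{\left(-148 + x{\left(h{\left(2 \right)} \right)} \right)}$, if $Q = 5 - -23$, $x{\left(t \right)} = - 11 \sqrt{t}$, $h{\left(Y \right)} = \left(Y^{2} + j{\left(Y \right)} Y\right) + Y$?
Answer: $176 + 11 \sqrt{2} \approx 191.56$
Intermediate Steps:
$h{\left(Y \right)} = Y^{2} - Y$ ($h{\left(Y \right)} = \left(Y^{2} - 2 Y\right) + Y = Y^{2} - Y$)
$Q = 28$ ($Q = 5 + 23 = 28$)
$R{\left(k \right)} = -28 + k$ ($R{\left(k \right)} = k - 28 = -28 + k$)
$- R{\left(-148 + x{\left(h{\left(2 \right)} \right)} \right)} = - (-28 - \left(148 + 11 \sqrt{2 \left(-1 + 2\right)}\right)) = - (-28 - \left(148 + 11 \sqrt{2 \cdot 1}\right)) = - (-28 - \left(148 + 11 \sqrt{2}\right)) = - (-176 - 11 \sqrt{2}) = 176 + 11 \sqrt{2}$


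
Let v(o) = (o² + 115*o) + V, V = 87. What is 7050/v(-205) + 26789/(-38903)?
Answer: -74107181/240381637 ≈ -0.30829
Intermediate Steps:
v(o) = 87 + o² + 115*o (v(o) = (o² + 115*o) + 87 = 87 + o² + 115*o)
7050/v(-205) + 26789/(-38903) = 7050/(87 + (-205)² + 115*(-205)) + 26789/(-38903) = 7050/(87 + 42025 - 23575) + 26789*(-1/38903) = 7050/18537 - 26789/38903 = 7050*(1/18537) - 26789/38903 = 2350/6179 - 26789/38903 = -74107181/240381637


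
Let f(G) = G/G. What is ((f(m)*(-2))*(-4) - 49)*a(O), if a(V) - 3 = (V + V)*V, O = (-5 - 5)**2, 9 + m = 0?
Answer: -820123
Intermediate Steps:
m = -9 (m = -9 + 0 = -9)
f(G) = 1
O = 100 (O = (-10)**2 = 100)
a(V) = 3 + 2*V**2 (a(V) = 3 + (V + V)*V = 3 + (2*V)*V = 3 + 2*V**2)
((f(m)*(-2))*(-4) - 49)*a(O) = ((1*(-2))*(-4) - 49)*(3 + 2*100**2) = (-2*(-4) - 49)*(3 + 2*10000) = (8 - 49)*(3 + 20000) = -41*20003 = -820123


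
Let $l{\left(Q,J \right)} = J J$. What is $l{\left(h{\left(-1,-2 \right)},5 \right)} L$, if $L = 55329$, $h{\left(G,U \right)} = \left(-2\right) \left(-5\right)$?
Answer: $1383225$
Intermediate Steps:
$h{\left(G,U \right)} = 10$
$l{\left(Q,J \right)} = J^{2}$
$l{\left(h{\left(-1,-2 \right)},5 \right)} L = 5^{2} \cdot 55329 = 25 \cdot 55329 = 1383225$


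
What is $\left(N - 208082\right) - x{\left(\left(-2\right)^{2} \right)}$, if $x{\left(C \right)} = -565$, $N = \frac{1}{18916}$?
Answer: $- \frac{3925391571}{18916} \approx -2.0752 \cdot 10^{5}$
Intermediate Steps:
$N = \frac{1}{18916} \approx 5.2865 \cdot 10^{-5}$
$\left(N - 208082\right) - x{\left(\left(-2\right)^{2} \right)} = \left(\frac{1}{18916} - 208082\right) - -565 = - \frac{3936079111}{18916} + 565 = - \frac{3925391571}{18916}$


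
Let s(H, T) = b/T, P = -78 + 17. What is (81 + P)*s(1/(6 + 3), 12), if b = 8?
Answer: 40/3 ≈ 13.333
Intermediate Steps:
P = -61
s(H, T) = 8/T
(81 + P)*s(1/(6 + 3), 12) = (81 - 61)*(8/12) = 20*(8*(1/12)) = 20*(⅔) = 40/3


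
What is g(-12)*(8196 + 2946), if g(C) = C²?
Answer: 1604448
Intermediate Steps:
g(-12)*(8196 + 2946) = (-12)²*(8196 + 2946) = 144*11142 = 1604448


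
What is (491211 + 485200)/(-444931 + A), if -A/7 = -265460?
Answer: 976411/1413289 ≈ 0.69088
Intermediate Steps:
A = 1858220 (A = -7*(-265460) = 1858220)
(491211 + 485200)/(-444931 + A) = (491211 + 485200)/(-444931 + 1858220) = 976411/1413289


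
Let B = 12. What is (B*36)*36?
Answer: 15552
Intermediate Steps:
(B*36)*36 = (12*36)*36 = 432*36 = 15552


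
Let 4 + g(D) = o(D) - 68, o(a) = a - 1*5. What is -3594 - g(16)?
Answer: -3533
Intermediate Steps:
o(a) = -5 + a (o(a) = a - 5 = -5 + a)
g(D) = -77 + D (g(D) = -4 + ((-5 + D) - 68) = -4 + (-73 + D) = -77 + D)
-3594 - g(16) = -3594 - (-77 + 16) = -3594 - 1*(-61) = -3594 + 61 = -3533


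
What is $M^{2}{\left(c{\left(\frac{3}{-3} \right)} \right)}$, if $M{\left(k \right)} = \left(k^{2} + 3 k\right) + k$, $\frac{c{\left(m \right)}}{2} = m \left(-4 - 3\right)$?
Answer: $63504$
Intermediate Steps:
$c{\left(m \right)} = - 14 m$ ($c{\left(m \right)} = 2 m \left(-4 - 3\right) = 2 m \left(-7\right) = 2 \left(- 7 m\right) = - 14 m$)
$M{\left(k \right)} = k^{2} + 4 k$
$M^{2}{\left(c{\left(\frac{3}{-3} \right)} \right)} = \left(- 14 \frac{3}{-3} \left(4 - 14 \frac{3}{-3}\right)\right)^{2} = \left(- 14 \cdot 3 \left(- \frac{1}{3}\right) \left(4 - 14 \cdot 3 \left(- \frac{1}{3}\right)\right)\right)^{2} = \left(\left(-14\right) \left(-1\right) \left(4 - -14\right)\right)^{2} = \left(14 \left(4 + 14\right)\right)^{2} = \left(14 \cdot 18\right)^{2} = 252^{2} = 63504$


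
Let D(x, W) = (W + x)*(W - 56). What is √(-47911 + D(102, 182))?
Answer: I*√12127 ≈ 110.12*I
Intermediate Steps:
D(x, W) = (-56 + W)*(W + x) (D(x, W) = (W + x)*(-56 + W) = (-56 + W)*(W + x))
√(-47911 + D(102, 182)) = √(-47911 + (182² - 56*182 - 56*102 + 182*102)) = √(-47911 + (33124 - 10192 - 5712 + 18564)) = √(-47911 + 35784) = √(-12127) = I*√12127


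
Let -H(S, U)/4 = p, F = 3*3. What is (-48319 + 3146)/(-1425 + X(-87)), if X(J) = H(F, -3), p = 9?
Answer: 45173/1461 ≈ 30.919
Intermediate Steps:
F = 9
H(S, U) = -36 (H(S, U) = -4*9 = -36)
X(J) = -36
(-48319 + 3146)/(-1425 + X(-87)) = (-48319 + 3146)/(-1425 - 36) = -45173/(-1461) = -45173*(-1/1461) = 45173/1461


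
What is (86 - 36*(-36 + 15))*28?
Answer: 23576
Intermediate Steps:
(86 - 36*(-36 + 15))*28 = (86 - 36*(-21))*28 = (86 + 756)*28 = 842*28 = 23576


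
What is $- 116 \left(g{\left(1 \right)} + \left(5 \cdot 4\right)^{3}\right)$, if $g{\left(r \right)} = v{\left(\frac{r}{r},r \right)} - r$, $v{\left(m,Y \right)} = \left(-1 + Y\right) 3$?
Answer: $-927884$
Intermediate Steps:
$v{\left(m,Y \right)} = -3 + 3 Y$
$g{\left(r \right)} = -3 + 2 r$ ($g{\left(r \right)} = \left(-3 + 3 r\right) - r = -3 + 2 r$)
$- 116 \left(g{\left(1 \right)} + \left(5 \cdot 4\right)^{3}\right) = - 116 \left(\left(-3 + 2 \cdot 1\right) + \left(5 \cdot 4\right)^{3}\right) = - 116 \left(\left(-3 + 2\right) + 20^{3}\right) = - 116 \left(-1 + 8000\right) = \left(-116\right) 7999 = -927884$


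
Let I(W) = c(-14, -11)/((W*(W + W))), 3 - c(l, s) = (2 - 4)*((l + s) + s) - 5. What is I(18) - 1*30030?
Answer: -2432438/81 ≈ -30030.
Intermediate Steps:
c(l, s) = 8 + 2*l + 4*s (c(l, s) = 3 - ((2 - 4)*((l + s) + s) - 5) = 3 - (-2*(l + 2*s) - 5) = 3 - ((-4*s - 2*l) - 5) = 3 - (-5 - 4*s - 2*l) = 3 + (5 + 2*l + 4*s) = 8 + 2*l + 4*s)
I(W) = -32/W**2 (I(W) = (8 + 2*(-14) + 4*(-11))/((W*(W + W))) = (8 - 28 - 44)/((W*(2*W))) = -64*1/(2*W**2) = -32/W**2)
I(18) - 1*30030 = -32/18**2 - 1*30030 = -32*1/324 - 30030 = -8/81 - 30030 = -2432438/81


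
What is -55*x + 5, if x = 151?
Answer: -8300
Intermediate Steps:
-55*x + 5 = -55*151 + 5 = -8305 + 5 = -8300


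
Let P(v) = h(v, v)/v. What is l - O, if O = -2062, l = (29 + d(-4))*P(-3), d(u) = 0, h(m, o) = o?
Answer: 2091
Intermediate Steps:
P(v) = 1 (P(v) = v/v = 1)
l = 29 (l = (29 + 0)*1 = 29*1 = 29)
l - O = 29 - 1*(-2062) = 29 + 2062 = 2091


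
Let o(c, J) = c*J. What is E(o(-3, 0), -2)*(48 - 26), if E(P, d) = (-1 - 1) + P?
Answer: -44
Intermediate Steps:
o(c, J) = J*c
E(P, d) = -2 + P
E(o(-3, 0), -2)*(48 - 26) = (-2 + 0*(-3))*(48 - 26) = (-2 + 0)*22 = -2*22 = -44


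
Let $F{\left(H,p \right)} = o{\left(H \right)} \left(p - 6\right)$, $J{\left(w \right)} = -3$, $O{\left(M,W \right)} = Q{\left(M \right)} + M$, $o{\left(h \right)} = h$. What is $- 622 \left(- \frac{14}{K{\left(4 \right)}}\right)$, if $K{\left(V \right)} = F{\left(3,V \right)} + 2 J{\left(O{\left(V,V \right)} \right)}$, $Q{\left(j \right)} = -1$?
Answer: $- \frac{2177}{3} \approx -725.67$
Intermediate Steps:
$O{\left(M,W \right)} = -1 + M$
$F{\left(H,p \right)} = H \left(-6 + p\right)$ ($F{\left(H,p \right)} = H \left(p - 6\right) = H \left(-6 + p\right)$)
$K{\left(V \right)} = -24 + 3 V$ ($K{\left(V \right)} = 3 \left(-6 + V\right) + 2 \left(-3\right) = \left(-18 + 3 V\right) - 6 = -24 + 3 V$)
$- 622 \left(- \frac{14}{K{\left(4 \right)}}\right) = - 622 \left(- \frac{14}{-24 + 3 \cdot 4}\right) = - 622 \left(- \frac{14}{-24 + 12}\right) = - 622 \left(- \frac{14}{-12}\right) = - 622 \left(\left(-14\right) \left(- \frac{1}{12}\right)\right) = \left(-622\right) \frac{7}{6} = - \frac{2177}{3}$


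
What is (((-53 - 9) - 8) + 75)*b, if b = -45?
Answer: -225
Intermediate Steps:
(((-53 - 9) - 8) + 75)*b = (((-53 - 9) - 8) + 75)*(-45) = ((-62 - 8) + 75)*(-45) = (-70 + 75)*(-45) = 5*(-45) = -225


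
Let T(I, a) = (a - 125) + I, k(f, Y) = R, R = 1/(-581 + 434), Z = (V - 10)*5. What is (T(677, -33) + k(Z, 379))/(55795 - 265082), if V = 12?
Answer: -76292/30765189 ≈ -0.0024798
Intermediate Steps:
Z = 10 (Z = (12 - 10)*5 = 2*5 = 10)
R = -1/147 (R = 1/(-147) = -1/147 ≈ -0.0068027)
k(f, Y) = -1/147
T(I, a) = -125 + I + a (T(I, a) = (-125 + a) + I = -125 + I + a)
(T(677, -33) + k(Z, 379))/(55795 - 265082) = ((-125 + 677 - 33) - 1/147)/(55795 - 265082) = (519 - 1/147)/(-209287) = (76292/147)*(-1/209287) = -76292/30765189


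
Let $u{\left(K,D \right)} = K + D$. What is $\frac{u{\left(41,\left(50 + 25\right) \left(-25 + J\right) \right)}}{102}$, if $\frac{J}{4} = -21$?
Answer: $- \frac{4067}{51} \approx -79.745$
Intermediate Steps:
$J = -84$ ($J = 4 \left(-21\right) = -84$)
$u{\left(K,D \right)} = D + K$
$\frac{u{\left(41,\left(50 + 25\right) \left(-25 + J\right) \right)}}{102} = \frac{\left(50 + 25\right) \left(-25 - 84\right) + 41}{102} = \left(75 \left(-109\right) + 41\right) \frac{1}{102} = \left(-8175 + 41\right) \frac{1}{102} = \left(-8134\right) \frac{1}{102} = - \frac{4067}{51}$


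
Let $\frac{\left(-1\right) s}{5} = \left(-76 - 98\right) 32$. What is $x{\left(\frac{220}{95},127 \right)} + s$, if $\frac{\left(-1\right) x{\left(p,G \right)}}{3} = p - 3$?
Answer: $\frac{528999}{19} \approx 27842.0$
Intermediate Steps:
$x{\left(p,G \right)} = 9 - 3 p$ ($x{\left(p,G \right)} = - 3 \left(p - 3\right) = - 3 \left(-3 + p\right) = 9 - 3 p$)
$s = 27840$ ($s = - 5 \left(-76 - 98\right) 32 = - 5 \left(\left(-174\right) 32\right) = \left(-5\right) \left(-5568\right) = 27840$)
$x{\left(\frac{220}{95},127 \right)} + s = \left(9 - 3 \cdot \frac{220}{95}\right) + 27840 = \left(9 - 3 \cdot 220 \cdot \frac{1}{95}\right) + 27840 = \left(9 - \frac{132}{19}\right) + 27840 = \frac{39}{19} + 27840 = \frac{528999}{19}$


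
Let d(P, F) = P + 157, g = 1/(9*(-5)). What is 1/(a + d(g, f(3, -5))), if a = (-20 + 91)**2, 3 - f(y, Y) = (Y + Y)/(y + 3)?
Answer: 45/233909 ≈ 0.00019238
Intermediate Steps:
f(y, Y) = 3 - 2*Y/(3 + y) (f(y, Y) = 3 - (Y + Y)/(y + 3) = 3 - 2*Y/(3 + y))
g = -1/45 (g = 1/(-45) = -1/45 ≈ -0.022222)
d(P, F) = 157 + P
a = 5041 (a = 71**2 = 5041)
1/(a + d(g, f(3, -5))) = 1/(5041 + (157 - 1/45)) = 1/(5041 + 7064/45) = 1/(233909/45) = 45/233909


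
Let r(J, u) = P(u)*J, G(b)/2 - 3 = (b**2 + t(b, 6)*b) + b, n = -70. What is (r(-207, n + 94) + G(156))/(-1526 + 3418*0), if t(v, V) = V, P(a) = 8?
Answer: -24603/763 ≈ -32.245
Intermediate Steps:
G(b) = 6 + 2*b**2 + 14*b (G(b) = 6 + 2*((b**2 + 6*b) + b) = 6 + 2*(b**2 + 7*b) = 6 + (2*b**2 + 14*b) = 6 + 2*b**2 + 14*b)
r(J, u) = 8*J
(r(-207, n + 94) + G(156))/(-1526 + 3418*0) = (8*(-207) + (6 + 2*156**2 + 14*156))/(-1526 + 3418*0) = (-1656 + (6 + 2*24336 + 2184))/(-1526 + 0) = (-1656 + (6 + 48672 + 2184))/(-1526) = (-1656 + 50862)*(-1/1526) = 49206*(-1/1526) = -24603/763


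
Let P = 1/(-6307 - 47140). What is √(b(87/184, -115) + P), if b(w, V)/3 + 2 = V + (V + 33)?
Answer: 2*I*√426344848355/53447 ≈ 24.434*I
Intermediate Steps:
P = -1/53447 (P = 1/(-53447) = -1/53447 ≈ -1.8710e-5)
b(w, V) = 93 + 6*V (b(w, V) = -6 + 3*(V + (V + 33)) = -6 + 3*(V + (33 + V)) = -6 + 3*(33 + 2*V) = -6 + (99 + 6*V) = 93 + 6*V)
√(b(87/184, -115) + P) = √((93 + 6*(-115)) - 1/53447) = √((93 - 690) - 1/53447) = √(-597 - 1/53447) = √(-31907860/53447) = 2*I*√426344848355/53447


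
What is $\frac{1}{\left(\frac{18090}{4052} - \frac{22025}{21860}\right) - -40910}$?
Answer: $\frac{4428836}{181198990865} \approx 2.4442 \cdot 10^{-5}$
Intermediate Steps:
$\frac{1}{\left(\frac{18090}{4052} - \frac{22025}{21860}\right) - -40910} = \frac{1}{\left(18090 \cdot \frac{1}{4052} - \frac{4405}{4372}\right) + 40910} = \frac{1}{\left(\frac{9045}{2026} - \frac{4405}{4372}\right) + 40910} = \frac{1}{\frac{15310105}{4428836} + 40910} = \frac{1}{\frac{181198990865}{4428836}} = \frac{4428836}{181198990865}$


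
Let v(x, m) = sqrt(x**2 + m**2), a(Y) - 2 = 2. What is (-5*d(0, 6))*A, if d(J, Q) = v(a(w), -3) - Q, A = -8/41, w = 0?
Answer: -40/41 ≈ -0.97561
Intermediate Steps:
a(Y) = 4 (a(Y) = 2 + 2 = 4)
v(x, m) = sqrt(m**2 + x**2)
A = -8/41 (A = -8*1/41 = -8/41 ≈ -0.19512)
d(J, Q) = 5 - Q (d(J, Q) = sqrt((-3)**2 + 4**2) - Q = sqrt(9 + 16) - Q = sqrt(25) - Q = 5 - Q)
(-5*d(0, 6))*A = -5*(5 - 1*6)*(-8/41) = -5*(5 - 6)*(-8/41) = -5*(-1)*(-8/41) = 5*(-8/41) = -40/41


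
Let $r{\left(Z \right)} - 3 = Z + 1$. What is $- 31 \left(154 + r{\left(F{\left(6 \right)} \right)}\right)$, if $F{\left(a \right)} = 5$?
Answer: $-5053$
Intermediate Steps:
$r{\left(Z \right)} = 4 + Z$ ($r{\left(Z \right)} = 3 + \left(Z + 1\right) = 3 + \left(1 + Z\right) = 4 + Z$)
$- 31 \left(154 + r{\left(F{\left(6 \right)} \right)}\right) = - 31 \left(154 + \left(4 + 5\right)\right) = - 31 \left(154 + 9\right) = \left(-31\right) 163 = -5053$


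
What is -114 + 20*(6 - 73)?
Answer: -1454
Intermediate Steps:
-114 + 20*(6 - 73) = -114 + 20*(-67) = -114 - 1340 = -1454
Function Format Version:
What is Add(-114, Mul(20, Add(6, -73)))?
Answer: -1454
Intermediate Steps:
Add(-114, Mul(20, Add(6, -73))) = Add(-114, Mul(20, -67)) = Add(-114, -1340) = -1454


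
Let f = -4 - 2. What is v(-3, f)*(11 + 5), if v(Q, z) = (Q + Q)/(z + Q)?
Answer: 32/3 ≈ 10.667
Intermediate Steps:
f = -6
v(Q, z) = 2*Q/(Q + z) (v(Q, z) = (2*Q)/(Q + z) = 2*Q/(Q + z))
v(-3, f)*(11 + 5) = (2*(-3)/(-3 - 6))*(11 + 5) = (2*(-3)/(-9))*16 = (2*(-3)*(-⅑))*16 = (⅔)*16 = 32/3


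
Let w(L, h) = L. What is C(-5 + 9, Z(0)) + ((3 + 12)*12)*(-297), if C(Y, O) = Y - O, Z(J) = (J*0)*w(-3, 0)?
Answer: -53456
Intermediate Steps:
Z(J) = 0 (Z(J) = (J*0)*(-3) = 0*(-3) = 0)
C(-5 + 9, Z(0)) + ((3 + 12)*12)*(-297) = ((-5 + 9) - 1*0) + ((3 + 12)*12)*(-297) = (4 + 0) + (15*12)*(-297) = 4 + 180*(-297) = 4 - 53460 = -53456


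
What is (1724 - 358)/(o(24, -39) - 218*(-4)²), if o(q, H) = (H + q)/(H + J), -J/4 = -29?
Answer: -105182/268591 ≈ -0.39161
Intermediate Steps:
J = 116 (J = -4*(-29) = 116)
o(q, H) = (H + q)/(116 + H) (o(q, H) = (H + q)/(H + 116) = (H + q)/(116 + H))
(1724 - 358)/(o(24, -39) - 218*(-4)²) = (1724 - 358)/((-39 + 24)/(116 - 39) - 218*(-4)²) = 1366/(-15/77 - 218*16) = 1366/((1/77)*(-15) - 3488) = 1366/(-15/77 - 3488) = 1366/(-268591/77) = 1366*(-77/268591) = -105182/268591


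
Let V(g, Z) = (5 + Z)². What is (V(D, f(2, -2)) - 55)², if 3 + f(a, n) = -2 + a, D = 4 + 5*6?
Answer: 2601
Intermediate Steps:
D = 34 (D = 4 + 30 = 34)
f(a, n) = -5 + a (f(a, n) = -3 + (-2 + a) = -5 + a)
(V(D, f(2, -2)) - 55)² = ((5 + (-5 + 2))² - 55)² = ((5 - 3)² - 55)² = (2² - 55)² = (4 - 55)² = (-51)² = 2601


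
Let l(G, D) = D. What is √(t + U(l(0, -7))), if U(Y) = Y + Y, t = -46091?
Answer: I*√46105 ≈ 214.72*I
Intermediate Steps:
U(Y) = 2*Y
√(t + U(l(0, -7))) = √(-46091 + 2*(-7)) = √(-46091 - 14) = √(-46105) = I*√46105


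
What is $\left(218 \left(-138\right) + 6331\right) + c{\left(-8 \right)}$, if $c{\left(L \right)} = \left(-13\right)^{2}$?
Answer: $-23584$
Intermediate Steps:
$c{\left(L \right)} = 169$
$\left(218 \left(-138\right) + 6331\right) + c{\left(-8 \right)} = \left(218 \left(-138\right) + 6331\right) + 169 = \left(-30084 + 6331\right) + 169 = -23753 + 169 = -23584$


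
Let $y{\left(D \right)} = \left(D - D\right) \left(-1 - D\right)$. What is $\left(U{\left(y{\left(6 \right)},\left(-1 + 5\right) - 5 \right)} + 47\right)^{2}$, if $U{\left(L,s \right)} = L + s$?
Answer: $2116$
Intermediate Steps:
$y{\left(D \right)} = 0$ ($y{\left(D \right)} = 0 \left(-1 - D\right) = 0$)
$\left(U{\left(y{\left(6 \right)},\left(-1 + 5\right) - 5 \right)} + 47\right)^{2} = \left(\left(0 + \left(\left(-1 + 5\right) - 5\right)\right) + 47\right)^{2} = \left(\left(0 + \left(4 - 5\right)\right) + 47\right)^{2} = \left(\left(0 - 1\right) + 47\right)^{2} = \left(-1 + 47\right)^{2} = 46^{2} = 2116$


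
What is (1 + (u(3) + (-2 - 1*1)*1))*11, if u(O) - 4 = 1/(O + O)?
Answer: 143/6 ≈ 23.833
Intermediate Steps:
u(O) = 4 + 1/(2*O) (u(O) = 4 + 1/(O + O) = 4 + 1/(2*O))
(1 + (u(3) + (-2 - 1*1)*1))*11 = (1 + ((4 + (½)/3) + (-2 - 1*1)*1))*11 = (1 + ((4 + (½)*(⅓)) + (-2 - 1)*1))*11 = (1 + ((4 + ⅙) - 3*1))*11 = (1 + (25/6 - 3))*11 = (1 + 7/6)*11 = (13/6)*11 = 143/6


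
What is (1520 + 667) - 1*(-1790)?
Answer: 3977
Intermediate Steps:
(1520 + 667) - 1*(-1790) = 2187 + 1790 = 3977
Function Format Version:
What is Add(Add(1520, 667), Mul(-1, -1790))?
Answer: 3977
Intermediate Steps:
Add(Add(1520, 667), Mul(-1, -1790)) = Add(2187, 1790) = 3977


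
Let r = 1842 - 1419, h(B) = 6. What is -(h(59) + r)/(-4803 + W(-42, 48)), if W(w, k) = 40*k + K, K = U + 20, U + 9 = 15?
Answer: 429/2857 ≈ 0.15016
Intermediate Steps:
U = 6 (U = -9 + 15 = 6)
K = 26 (K = 6 + 20 = 26)
W(w, k) = 26 + 40*k (W(w, k) = 40*k + 26 = 26 + 40*k)
r = 423
-(h(59) + r)/(-4803 + W(-42, 48)) = -(6 + 423)/(-4803 + (26 + 40*48)) = -429/(-4803 + (26 + 1920)) = -429/(-4803 + 1946) = -429/(-2857) = -429*(-1)/2857 = -1*(-429/2857) = 429/2857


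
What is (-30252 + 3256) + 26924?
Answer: -72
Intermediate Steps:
(-30252 + 3256) + 26924 = -26996 + 26924 = -72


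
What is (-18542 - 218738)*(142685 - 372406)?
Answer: 54508198880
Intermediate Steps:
(-18542 - 218738)*(142685 - 372406) = -237280*(-229721) = 54508198880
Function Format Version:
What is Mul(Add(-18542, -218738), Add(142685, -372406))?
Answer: 54508198880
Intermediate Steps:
Mul(Add(-18542, -218738), Add(142685, -372406)) = Mul(-237280, -229721) = 54508198880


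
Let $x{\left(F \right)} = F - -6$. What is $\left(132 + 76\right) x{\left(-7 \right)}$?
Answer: $-208$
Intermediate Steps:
$x{\left(F \right)} = 6 + F$ ($x{\left(F \right)} = F + 6 = 6 + F$)
$\left(132 + 76\right) x{\left(-7 \right)} = \left(132 + 76\right) \left(6 - 7\right) = 208 \left(-1\right) = -208$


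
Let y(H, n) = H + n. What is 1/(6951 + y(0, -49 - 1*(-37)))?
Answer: 1/6939 ≈ 0.00014411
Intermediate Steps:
1/(6951 + y(0, -49 - 1*(-37))) = 1/(6951 + (0 + (-49 - 1*(-37)))) = 1/(6951 + (0 + (-49 + 37))) = 1/(6951 + (0 - 12)) = 1/(6951 - 12) = 1/6939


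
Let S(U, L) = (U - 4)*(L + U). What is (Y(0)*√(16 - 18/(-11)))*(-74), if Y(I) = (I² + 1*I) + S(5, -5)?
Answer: 0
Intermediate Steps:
S(U, L) = (-4 + U)*(L + U)
Y(I) = I + I² (Y(I) = (I² + 1*I) + (5² - 4*(-5) - 4*5 - 5*5) = (I² + I) + (25 + 20 - 20 - 25) = (I + I²) + 0 = I + I²)
(Y(0)*√(16 - 18/(-11)))*(-74) = ((0*(1 + 0))*√(16 - 18/(-11)))*(-74) = ((0*1)*√(16 - 18*(-1/11)))*(-74) = (0*√(16 + 18/11))*(-74) = (0*√(194/11))*(-74) = (0*(√2134/11))*(-74) = 0*(-74) = 0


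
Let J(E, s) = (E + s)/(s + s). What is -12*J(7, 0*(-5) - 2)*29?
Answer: 435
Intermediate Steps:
J(E, s) = (E + s)/(2*s) (J(E, s) = (E + s)/((2*s)) = (E + s)*(1/(2*s)) = (E + s)/(2*s))
-12*J(7, 0*(-5) - 2)*29 = -6*(7 + (0*(-5) - 2))/(0*(-5) - 2)*29 = -6*(7 + (0 - 2))/(0 - 2)*29 = -6*(7 - 2)/(-2)*29 = -6*(-1)*5/2*29 = -12*(-5/4)*29 = 15*29 = 435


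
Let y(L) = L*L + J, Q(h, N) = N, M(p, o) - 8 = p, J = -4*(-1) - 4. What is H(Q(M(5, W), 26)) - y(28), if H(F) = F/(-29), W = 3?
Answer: -22762/29 ≈ -784.90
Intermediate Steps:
J = 0 (J = 4 - 4 = 0)
M(p, o) = 8 + p
y(L) = L² (y(L) = L*L + 0 = L² + 0 = L²)
H(F) = -F/29 (H(F) = F*(-1/29) = -F/29)
H(Q(M(5, W), 26)) - y(28) = -1/29*26 - 1*28² = -26/29 - 1*784 = -26/29 - 784 = -22762/29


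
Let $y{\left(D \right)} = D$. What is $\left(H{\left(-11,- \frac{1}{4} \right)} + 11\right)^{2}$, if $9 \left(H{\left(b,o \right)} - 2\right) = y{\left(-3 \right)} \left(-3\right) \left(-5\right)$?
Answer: $64$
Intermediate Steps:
$H{\left(b,o \right)} = -3$ ($H{\left(b,o \right)} = 2 + \frac{\left(-3\right) \left(-3\right) \left(-5\right)}{9} = 2 + \frac{9 \left(-5\right)}{9} = 2 + \frac{1}{9} \left(-45\right) = 2 - 5 = -3$)
$\left(H{\left(-11,- \frac{1}{4} \right)} + 11\right)^{2} = \left(-3 + 11\right)^{2} = 8^{2} = 64$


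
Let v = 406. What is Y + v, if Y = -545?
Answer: -139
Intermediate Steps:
Y + v = -545 + 406 = -139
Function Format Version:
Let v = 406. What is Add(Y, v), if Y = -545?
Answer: -139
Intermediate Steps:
Add(Y, v) = Add(-545, 406) = -139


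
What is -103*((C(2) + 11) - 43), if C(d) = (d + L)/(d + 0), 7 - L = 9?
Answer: 3296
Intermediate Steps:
L = -2 (L = 7 - 1*9 = 7 - 9 = -2)
C(d) = (-2 + d)/d (C(d) = (d - 2)/(d + 0) = (-2 + d)/d)
-103*((C(2) + 11) - 43) = -103*(((-2 + 2)/2 + 11) - 43) = -103*(((1/2)*0 + 11) - 43) = -103*((0 + 11) - 43) = -103*(11 - 43) = -103*(-32) = 3296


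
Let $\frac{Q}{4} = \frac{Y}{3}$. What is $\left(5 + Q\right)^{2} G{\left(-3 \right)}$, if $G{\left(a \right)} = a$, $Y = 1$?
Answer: $- \frac{361}{3} \approx -120.33$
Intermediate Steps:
$Q = \frac{4}{3}$ ($Q = 4 \cdot 1 \cdot \frac{1}{3} = 4 \cdot \frac{1}{3} = \frac{4}{3} \approx 1.3333$)
$\left(5 + Q\right)^{2} G{\left(-3 \right)} = \left(5 + \frac{4}{3}\right)^{2} \left(-3\right) = \left(\frac{19}{3}\right)^{2} \left(-3\right) = \frac{361}{9} \left(-3\right) = - \frac{361}{3}$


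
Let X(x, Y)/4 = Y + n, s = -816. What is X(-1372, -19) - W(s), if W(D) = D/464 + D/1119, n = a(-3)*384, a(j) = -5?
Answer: -83869741/10817 ≈ -7753.5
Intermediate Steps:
n = -1920 (n = -5*384 = -1920)
W(D) = 1583*D/519216 (W(D) = D*(1/464) + D*(1/1119) = D/464 + D/1119 = 1583*D/519216)
X(x, Y) = -7680 + 4*Y (X(x, Y) = 4*(Y - 1920) = 4*(-1920 + Y) = -7680 + 4*Y)
X(-1372, -19) - W(s) = (-7680 + 4*(-19)) - 1583*(-816)/519216 = (-7680 - 76) - 1*(-26911/10817) = -7756 + 26911/10817 = -83869741/10817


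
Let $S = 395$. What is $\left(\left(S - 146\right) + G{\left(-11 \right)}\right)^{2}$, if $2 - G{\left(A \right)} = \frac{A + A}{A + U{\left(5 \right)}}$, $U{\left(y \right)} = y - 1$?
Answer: $\frac{3010225}{49} \approx 61433.0$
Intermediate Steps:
$U{\left(y \right)} = -1 + y$ ($U{\left(y \right)} = y - 1 = -1 + y$)
$G{\left(A \right)} = 2 - \frac{2 A}{4 + A}$ ($G{\left(A \right)} = 2 - \frac{A + A}{A + \left(-1 + 5\right)} = 2 - \frac{2 A}{A + 4} = 2 - \frac{2 A}{4 + A}$)
$\left(\left(S - 146\right) + G{\left(-11 \right)}\right)^{2} = \left(\left(395 - 146\right) + \frac{8}{4 - 11}\right)^{2} = \left(249 + \frac{8}{-7}\right)^{2} = \left(249 + 8 \left(- \frac{1}{7}\right)\right)^{2} = \left(249 - \frac{8}{7}\right)^{2} = \left(\frac{1735}{7}\right)^{2} = \frac{3010225}{49}$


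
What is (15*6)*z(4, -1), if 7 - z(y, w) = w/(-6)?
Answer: 615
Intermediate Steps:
z(y, w) = 7 + w/6 (z(y, w) = 7 - w/(-6) = 7 - w*(-1)/6 = 7 - (-1)*w/6 = 7 + w/6)
(15*6)*z(4, -1) = (15*6)*(7 + (⅙)*(-1)) = 90*(7 - ⅙) = 90*(41/6) = 615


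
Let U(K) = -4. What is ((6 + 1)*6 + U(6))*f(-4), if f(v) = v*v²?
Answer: -2432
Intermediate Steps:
f(v) = v³
((6 + 1)*6 + U(6))*f(-4) = ((6 + 1)*6 - 4)*(-4)³ = (7*6 - 4)*(-64) = (42 - 4)*(-64) = 38*(-64) = -2432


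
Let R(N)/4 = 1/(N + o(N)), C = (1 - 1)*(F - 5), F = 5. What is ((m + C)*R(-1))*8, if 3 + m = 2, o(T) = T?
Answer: 16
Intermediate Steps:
m = -1 (m = -3 + 2 = -1)
C = 0 (C = (1 - 1)*(5 - 5) = 0*0 = 0)
R(N) = 2/N (R(N) = 4/(N + N) = 4/((2*N)) = 4*(1/(2*N)) = 2/N)
((m + C)*R(-1))*8 = ((-1 + 0)*(2/(-1)))*8 = -2*(-1)*8 = -1*(-2)*8 = 2*8 = 16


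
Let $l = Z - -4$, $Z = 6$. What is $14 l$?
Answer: $140$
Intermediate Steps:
$l = 10$ ($l = 6 - -4 = 6 + 4 = 10$)
$14 l = 14 \cdot 10 = 140$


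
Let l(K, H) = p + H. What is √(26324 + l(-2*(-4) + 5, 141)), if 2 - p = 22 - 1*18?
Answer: √26463 ≈ 162.67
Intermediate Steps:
p = -2 (p = 2 - (22 - 1*18) = 2 - (22 - 18) = 2 - 1*4 = 2 - 4 = -2)
l(K, H) = -2 + H
√(26324 + l(-2*(-4) + 5, 141)) = √(26324 + (-2 + 141)) = √(26324 + 139) = √26463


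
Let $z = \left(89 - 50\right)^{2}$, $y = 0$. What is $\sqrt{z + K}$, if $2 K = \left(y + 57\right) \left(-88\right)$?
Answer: $i \sqrt{987} \approx 31.417 i$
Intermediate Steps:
$z = 1521$ ($z = \left(89 - 50\right)^{2} = 39^{2} = 1521$)
$K = -2508$ ($K = \frac{\left(0 + 57\right) \left(-88\right)}{2} = \frac{57 \left(-88\right)}{2} = \frac{1}{2} \left(-5016\right) = -2508$)
$\sqrt{z + K} = \sqrt{1521 - 2508} = \sqrt{-987} = i \sqrt{987}$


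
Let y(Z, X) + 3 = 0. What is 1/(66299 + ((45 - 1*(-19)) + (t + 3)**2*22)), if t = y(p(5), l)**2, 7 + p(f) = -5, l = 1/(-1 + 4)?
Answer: 1/69531 ≈ 1.4382e-5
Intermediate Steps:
l = 1/3 ≈ 0.33333
p(f) = -12 (p(f) = -7 - 5 = -12)
y(Z, X) = -3 (y(Z, X) = -3 + 0 = -3)
t = 9 (t = (-3)**2 = 9)
1/(66299 + ((45 - 1*(-19)) + (t + 3)**2*22)) = 1/(66299 + ((45 - 1*(-19)) + (9 + 3)**2*22)) = 1/(66299 + ((45 + 19) + 12**2*22)) = 1/(66299 + (64 + 144*22)) = 1/(66299 + (64 + 3168)) = 1/(66299 + 3232) = 1/69531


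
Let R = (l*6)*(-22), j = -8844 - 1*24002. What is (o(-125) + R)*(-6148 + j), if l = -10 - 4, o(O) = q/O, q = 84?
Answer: -9004338504/125 ≈ -7.2035e+7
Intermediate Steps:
o(O) = 84/O
j = -32846 (j = -8844 - 24002 = -32846)
l = -14
R = 1848 (R = -14*6*(-22) = -84*(-22) = 1848)
(o(-125) + R)*(-6148 + j) = (84/(-125) + 1848)*(-6148 - 32846) = (84*(-1/125) + 1848)*(-38994) = (-84/125 + 1848)*(-38994) = (230916/125)*(-38994) = -9004338504/125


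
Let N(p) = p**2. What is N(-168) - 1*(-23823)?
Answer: 52047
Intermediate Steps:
N(-168) - 1*(-23823) = (-168)**2 - 1*(-23823) = 28224 + 23823 = 52047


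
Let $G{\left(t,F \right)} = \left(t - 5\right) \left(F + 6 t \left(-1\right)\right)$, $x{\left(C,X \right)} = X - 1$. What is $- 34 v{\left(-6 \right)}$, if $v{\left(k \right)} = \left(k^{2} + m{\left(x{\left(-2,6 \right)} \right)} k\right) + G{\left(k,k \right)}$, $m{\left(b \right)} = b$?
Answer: $11016$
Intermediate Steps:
$x{\left(C,X \right)} = -1 + X$ ($x{\left(C,X \right)} = X - 1 = -1 + X$)
$G{\left(t,F \right)} = \left(-5 + t\right) \left(F - 6 t\right)$
$v{\left(k \right)} = - 4 k^{2} + 30 k$ ($v{\left(k \right)} = \left(k^{2} + \left(-1 + 6\right) k\right) + \left(- 6 k^{2} - 5 k + 30 k + k k\right) = \left(k^{2} + 5 k\right) + \left(- 6 k^{2} - 5 k + 30 k + k^{2}\right) = \left(k^{2} + 5 k\right) - \left(- 25 k + 5 k^{2}\right) = - 4 k^{2} + 30 k$)
$- 34 v{\left(-6 \right)} = - 34 \cdot 2 \left(-6\right) \left(15 - -12\right) = - 34 \cdot 2 \left(-6\right) \left(15 + 12\right) = - 34 \cdot 2 \left(-6\right) 27 = \left(-34\right) \left(-324\right) = 11016$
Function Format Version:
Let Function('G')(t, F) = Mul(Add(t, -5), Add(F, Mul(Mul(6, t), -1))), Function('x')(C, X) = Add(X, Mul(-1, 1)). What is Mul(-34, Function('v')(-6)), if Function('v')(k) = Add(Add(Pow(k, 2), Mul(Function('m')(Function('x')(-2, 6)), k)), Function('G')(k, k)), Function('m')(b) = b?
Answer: 11016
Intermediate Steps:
Function('x')(C, X) = Add(-1, X) (Function('x')(C, X) = Add(X, -1) = Add(-1, X))
Function('G')(t, F) = Mul(Add(-5, t), Add(F, Mul(-6, t)))
Function('v')(k) = Add(Mul(-4, Pow(k, 2)), Mul(30, k)) (Function('v')(k) = Add(Add(Pow(k, 2), Mul(Add(-1, 6), k)), Add(Mul(-6, Pow(k, 2)), Mul(-5, k), Mul(30, k), Mul(k, k))) = Add(Add(Pow(k, 2), Mul(5, k)), Add(Mul(-6, Pow(k, 2)), Mul(-5, k), Mul(30, k), Pow(k, 2))) = Add(Add(Pow(k, 2), Mul(5, k)), Add(Mul(-5, Pow(k, 2)), Mul(25, k))) = Add(Mul(-4, Pow(k, 2)), Mul(30, k)))
Mul(-34, Function('v')(-6)) = Mul(-34, Mul(2, -6, Add(15, Mul(-2, -6)))) = Mul(-34, Mul(2, -6, Add(15, 12))) = Mul(-34, Mul(2, -6, 27)) = Mul(-34, -324) = 11016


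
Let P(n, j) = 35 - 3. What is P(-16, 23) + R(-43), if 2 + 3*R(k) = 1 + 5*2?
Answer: 35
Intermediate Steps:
P(n, j) = 32
R(k) = 3 (R(k) = -⅔ + (1 + 5*2)/3 = -⅔ + (1 + 10)/3 = -⅔ + (⅓)*11 = -⅔ + 11/3 = 3)
P(-16, 23) + R(-43) = 32 + 3 = 35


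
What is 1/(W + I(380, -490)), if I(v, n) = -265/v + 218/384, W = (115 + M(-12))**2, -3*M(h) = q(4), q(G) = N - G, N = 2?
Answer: 10944/146415925 ≈ 7.4746e-5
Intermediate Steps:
q(G) = 2 - G
M(h) = 2/3 (M(h) = -(2 - 1*4)/3 = -(2 - 4)/3 = -1/3*(-2) = 2/3)
W = 120409/9 (W = (115 + 2/3)**2 = (347/3)**2 = 120409/9 ≈ 13379.)
I(v, n) = 109/192 - 265/v (I(v, n) = -265/v + 218*(1/384) = -265/v + 109/192 = 109/192 - 265/v)
1/(W + I(380, -490)) = 1/(120409/9 + (109/192 - 265/380)) = 1/(120409/9 + (109/192 - 265*1/380)) = 1/(120409/9 + (109/192 - 53/76)) = 1/(120409/9 - 473/3648) = 1/(146415925/10944) = 10944/146415925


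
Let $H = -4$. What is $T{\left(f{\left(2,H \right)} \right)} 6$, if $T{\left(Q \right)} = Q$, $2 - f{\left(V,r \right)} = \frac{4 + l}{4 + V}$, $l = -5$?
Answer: $13$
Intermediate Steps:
$f{\left(V,r \right)} = 2 + \frac{1}{4 + V}$ ($f{\left(V,r \right)} = 2 - \frac{4 - 5}{4 + V} = 2 - - \frac{1}{4 + V} = 2 + \frac{1}{4 + V}$)
$T{\left(f{\left(2,H \right)} \right)} 6 = \frac{9 + 2 \cdot 2}{4 + 2} \cdot 6 = \frac{9 + 4}{6} \cdot 6 = \frac{1}{6} \cdot 13 \cdot 6 = \frac{13}{6} \cdot 6 = 13$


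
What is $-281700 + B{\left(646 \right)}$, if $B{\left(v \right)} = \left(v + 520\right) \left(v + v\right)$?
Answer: $1224772$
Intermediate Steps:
$B{\left(v \right)} = 2 v \left(520 + v\right)$ ($B{\left(v \right)} = \left(520 + v\right) 2 v = 2 v \left(520 + v\right)$)
$-281700 + B{\left(646 \right)} = -281700 + 2 \cdot 646 \left(520 + 646\right) = -281700 + 2 \cdot 646 \cdot 1166 = -281700 + 1506472 = 1224772$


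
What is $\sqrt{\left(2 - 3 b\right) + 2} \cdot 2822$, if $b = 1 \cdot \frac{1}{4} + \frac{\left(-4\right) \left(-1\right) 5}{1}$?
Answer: $1411 i \sqrt{227} \approx 21259.0 i$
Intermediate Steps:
$b = \frac{81}{4}$ ($b = 1 \cdot \frac{1}{4} + 4 \cdot 5 \cdot 1 = \frac{1}{4} + 20 \cdot 1 = \frac{1}{4} + 20 = \frac{81}{4} \approx 20.25$)
$\sqrt{\left(2 - 3 b\right) + 2} \cdot 2822 = \sqrt{\left(2 - \frac{243}{4}\right) + 2} \cdot 2822 = \sqrt{- \frac{235}{4} + 2} \cdot 2822 = \sqrt{- \frac{227}{4}} \cdot 2822 = \frac{i \sqrt{227}}{2} \cdot 2822 = 1411 i \sqrt{227}$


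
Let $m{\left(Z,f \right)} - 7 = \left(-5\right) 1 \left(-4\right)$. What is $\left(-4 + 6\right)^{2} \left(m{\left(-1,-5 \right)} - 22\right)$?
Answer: $20$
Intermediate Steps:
$m{\left(Z,f \right)} = 27$ ($m{\left(Z,f \right)} = 7 + \left(-5\right) 1 \left(-4\right) = 7 - -20 = 7 + 20 = 27$)
$\left(-4 + 6\right)^{2} \left(m{\left(-1,-5 \right)} - 22\right) = \left(-4 + 6\right)^{2} \left(27 - 22\right) = 2^{2} \cdot 5 = 4 \cdot 5 = 20$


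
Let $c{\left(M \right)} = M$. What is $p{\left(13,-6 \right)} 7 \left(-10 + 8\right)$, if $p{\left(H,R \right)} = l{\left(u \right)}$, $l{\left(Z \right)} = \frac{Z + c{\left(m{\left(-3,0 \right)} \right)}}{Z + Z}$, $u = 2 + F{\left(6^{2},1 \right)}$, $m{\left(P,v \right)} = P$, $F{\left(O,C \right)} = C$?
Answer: $0$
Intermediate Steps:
$u = 3$ ($u = 2 + 1 = 3$)
$l{\left(Z \right)} = \frac{-3 + Z}{2 Z}$ ($l{\left(Z \right)} = \frac{Z - 3}{Z + Z} = \frac{-3 + Z}{2 Z}$)
$p{\left(H,R \right)} = 0$ ($p{\left(H,R \right)} = \frac{-3 + 3}{2 \cdot 3} = \frac{1}{2} \cdot \frac{1}{3} \cdot 0 = 0$)
$p{\left(13,-6 \right)} 7 \left(-10 + 8\right) = 0 \cdot 7 \left(-10 + 8\right) = 0 \cdot 7 \left(-2\right) = 0 \left(-14\right) = 0$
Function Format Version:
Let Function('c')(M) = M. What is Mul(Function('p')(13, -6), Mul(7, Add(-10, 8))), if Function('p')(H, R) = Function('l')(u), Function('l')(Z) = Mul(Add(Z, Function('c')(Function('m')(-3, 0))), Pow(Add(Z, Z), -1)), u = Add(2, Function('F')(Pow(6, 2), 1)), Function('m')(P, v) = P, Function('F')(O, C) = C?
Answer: 0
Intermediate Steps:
u = 3 (u = Add(2, 1) = 3)
Function('l')(Z) = Mul(Rational(1, 2), Pow(Z, -1), Add(-3, Z)) (Function('l')(Z) = Mul(Add(Z, -3), Pow(Add(Z, Z), -1)) = Mul(Add(-3, Z), Pow(Mul(2, Z), -1)) = Mul(Add(-3, Z), Mul(Rational(1, 2), Pow(Z, -1))) = Mul(Rational(1, 2), Pow(Z, -1), Add(-3, Z)))
Function('p')(H, R) = 0 (Function('p')(H, R) = Mul(Rational(1, 2), Pow(3, -1), Add(-3, 3)) = Mul(Rational(1, 2), Rational(1, 3), 0) = 0)
Mul(Function('p')(13, -6), Mul(7, Add(-10, 8))) = Mul(0, Mul(7, Add(-10, 8))) = Mul(0, Mul(7, -2)) = Mul(0, -14) = 0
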